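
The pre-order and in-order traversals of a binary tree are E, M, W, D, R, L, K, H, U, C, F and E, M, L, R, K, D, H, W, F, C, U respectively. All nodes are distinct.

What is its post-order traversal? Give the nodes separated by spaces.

The first element of pre-order is the root; it splits in-order into left and right subtrees.
Root E: left subtree has 0 nodes { }, right has 10 {M, L, R, K, D, H, W, F, C, U}.
  Root M: left subtree has 0 nodes { }, right has 9 {L, R, K, D, H, W, F, C, U}.
    Root W: left subtree has 5 nodes {L, R, K, D, H}, right has 3 {F, C, U}.
      Root D: left subtree has 3 nodes {L, R, K}, right has 1 {H}.
        Root R: left subtree has 1 node {L}, right has 1 {K}.
      Root U: left subtree has 2 nodes {F, C}, right has 0 { }.
        Root C: left subtree has 1 node {F}, right has 0 { }.

L K R H D F C U W M E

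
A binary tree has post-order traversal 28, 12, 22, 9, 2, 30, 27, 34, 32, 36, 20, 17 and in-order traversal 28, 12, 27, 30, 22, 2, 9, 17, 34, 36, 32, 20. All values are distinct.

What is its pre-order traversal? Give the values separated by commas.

The last element of post-order is the root; it splits in-order into left and right subtrees.
Root 17: left subtree has 7 nodes {28, 12, 27, 30, 22, 2, 9}, right has 4 {34, 36, 32, 20}.
  Root 27: left subtree has 2 nodes {28, 12}, right has 4 {30, 22, 2, 9}.
    Root 12: left subtree has 1 node {28}, right has 0 { }.
    Root 30: left subtree has 0 nodes { }, right has 3 {22, 2, 9}.
      Root 2: left subtree has 1 node {22}, right has 1 {9}.
  Root 20: left subtree has 3 nodes {34, 36, 32}, right has 0 { }.
    Root 36: left subtree has 1 node {34}, right has 1 {32}.

17, 27, 12, 28, 30, 2, 22, 9, 20, 36, 34, 32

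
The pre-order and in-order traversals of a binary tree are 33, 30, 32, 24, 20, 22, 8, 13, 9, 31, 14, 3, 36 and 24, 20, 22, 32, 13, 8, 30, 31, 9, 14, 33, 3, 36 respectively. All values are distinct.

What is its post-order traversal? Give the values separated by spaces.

The first element of pre-order is the root; it splits in-order into left and right subtrees.
Root 33: left subtree has 10 nodes {24, 20, 22, 32, 13, 8, 30, 31, 9, 14}, right has 2 {3, 36}.
  Root 30: left subtree has 6 nodes {24, 20, 22, 32, 13, 8}, right has 3 {31, 9, 14}.
    Root 32: left subtree has 3 nodes {24, 20, 22}, right has 2 {13, 8}.
      Root 24: left subtree has 0 nodes { }, right has 2 {20, 22}.
        Root 20: left subtree has 0 nodes { }, right has 1 {22}.
      Root 8: left subtree has 1 node {13}, right has 0 { }.
    Root 9: left subtree has 1 node {31}, right has 1 {14}.
  Root 3: left subtree has 0 nodes { }, right has 1 {36}.

22 20 24 13 8 32 31 14 9 30 36 3 33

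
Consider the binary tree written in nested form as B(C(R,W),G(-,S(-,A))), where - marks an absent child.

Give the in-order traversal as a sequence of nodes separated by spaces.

R C W B G S A

In-order visits the left subtree, then the node, then the right subtree.
At B: go left to C.
  At C: go left to R.
    R is a leaf — visit R.
  Visit C.
  At C: go right to W.
    W is a leaf — visit W.
Visit B.
At B: go right to G.
  At G: no left child.
  Visit G.
  At G: go right to S.
    At S: no left child.
    Visit S.
    At S: go right to A.
      A is a leaf — visit A.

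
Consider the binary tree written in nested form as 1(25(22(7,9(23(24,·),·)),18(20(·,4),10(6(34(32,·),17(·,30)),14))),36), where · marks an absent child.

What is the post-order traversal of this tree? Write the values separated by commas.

Post-order visits the left subtree, then the right subtree, then the node.
At 1: go left to 25.
  At 25: go left to 22.
    At 22: go left to 7.
      7 is a leaf — visit 7.
    At 22: go right to 9.
      At 9: go left to 23.
        At 23: go left to 24.
          24 is a leaf — visit 24.
        At 23: no right child.
        Visit 23.
      At 9: no right child.
      Visit 9.
    Visit 22.
  At 25: go right to 18.
    At 18: go left to 20.
      At 20: no left child.
      At 20: go right to 4.
        4 is a leaf — visit 4.
      Visit 20.
    At 18: go right to 10.
      At 10: go left to 6.
        At 6: go left to 34.
          At 34: go left to 32.
            32 is a leaf — visit 32.
          At 34: no right child.
          Visit 34.
        At 6: go right to 17.
          At 17: no left child.
          At 17: go right to 30.
            30 is a leaf — visit 30.
          Visit 17.
        Visit 6.
      At 10: go right to 14.
        14 is a leaf — visit 14.
      Visit 10.
    Visit 18.
  Visit 25.
At 1: go right to 36.
  36 is a leaf — visit 36.
Visit 1.

7, 24, 23, 9, 22, 4, 20, 32, 34, 30, 17, 6, 14, 10, 18, 25, 36, 1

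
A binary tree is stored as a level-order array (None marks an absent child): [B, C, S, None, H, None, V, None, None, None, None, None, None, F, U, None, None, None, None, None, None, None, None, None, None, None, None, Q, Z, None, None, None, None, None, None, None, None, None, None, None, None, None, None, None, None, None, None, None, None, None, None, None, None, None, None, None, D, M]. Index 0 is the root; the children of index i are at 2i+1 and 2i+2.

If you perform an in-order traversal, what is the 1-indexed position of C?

In-order visits the left subtree, then the node, then the right subtree.
At B: go left to C.
  At C: no left child.
  Visit C.
  At C: go right to H.
    H is a leaf — visit H.
Visit B.
At B: go right to S.
  At S: no left child.
  Visit S.
  At S: go right to V.
    At V: go left to F.
      At F: go left to Q.
        At Q: no left child.
        Visit Q.
        At Q: go right to D.
          D is a leaf — visit D.
      Visit F.
      At F: go right to Z.
        At Z: go left to M.
          M is a leaf — visit M.
        Visit Z.
        At Z: no right child.
    Visit V.
    At V: go right to U.
      U is a leaf — visit U.
Full in-order sequence: C, H, B, S, Q, D, F, M, Z, V, U.

1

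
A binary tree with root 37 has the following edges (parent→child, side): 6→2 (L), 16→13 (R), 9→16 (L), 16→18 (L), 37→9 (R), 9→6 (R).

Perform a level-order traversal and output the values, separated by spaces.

37 9 16 6 18 13 2

Level-order visits nodes level by level from the root, left to right within each level.
Level 0: 37
Level 1: 9
Level 2: 16, 6
Level 3: 18, 13, 2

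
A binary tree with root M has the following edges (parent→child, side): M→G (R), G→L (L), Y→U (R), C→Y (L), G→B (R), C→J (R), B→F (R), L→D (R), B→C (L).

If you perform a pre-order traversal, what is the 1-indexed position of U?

8

Pre-order visits the node, then its left subtree, then its right subtree.
Visit M.
At M: no left child.
At M: go right to G.
  Visit G.
  At G: go left to L.
    Visit L.
    At L: no left child.
    At L: go right to D.
      D is a leaf — visit D.
  At G: go right to B.
    Visit B.
    At B: go left to C.
      Visit C.
      At C: go left to Y.
        Visit Y.
        At Y: no left child.
        At Y: go right to U.
          U is a leaf — visit U.
      At C: go right to J.
        J is a leaf — visit J.
    At B: go right to F.
      F is a leaf — visit F.
Full pre-order sequence: M, G, L, D, B, C, Y, U, J, F.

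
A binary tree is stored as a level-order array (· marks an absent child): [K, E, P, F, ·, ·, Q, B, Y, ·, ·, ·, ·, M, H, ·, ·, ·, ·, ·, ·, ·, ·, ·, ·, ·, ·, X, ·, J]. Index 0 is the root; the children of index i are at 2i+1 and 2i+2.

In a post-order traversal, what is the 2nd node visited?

Post-order visits the left subtree, then the right subtree, then the node.
At K: go left to E.
  At E: go left to F.
    At F: go left to B.
      B is a leaf — visit B.
    At F: go right to Y.
      Y is a leaf — visit Y.
    Visit F.
  At E: no right child.
  Visit E.
At K: go right to P.
  At P: no left child.
  At P: go right to Q.
    At Q: go left to M.
      At M: go left to X.
        X is a leaf — visit X.
      At M: no right child.
      Visit M.
    At Q: go right to H.
      At H: go left to J.
        J is a leaf — visit J.
      At H: no right child.
      Visit H.
    Visit Q.
  Visit P.
Visit K.
Full post-order sequence: B, Y, F, E, X, M, J, H, Q, P, K.

Y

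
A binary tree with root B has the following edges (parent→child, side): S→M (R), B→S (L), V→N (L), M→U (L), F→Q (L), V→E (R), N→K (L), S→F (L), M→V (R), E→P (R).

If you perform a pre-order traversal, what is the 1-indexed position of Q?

Pre-order visits the node, then its left subtree, then its right subtree.
Visit B.
At B: go left to S.
  Visit S.
  At S: go left to F.
    Visit F.
    At F: go left to Q.
      Q is a leaf — visit Q.
    At F: no right child.
  At S: go right to M.
    Visit M.
    At M: go left to U.
      U is a leaf — visit U.
    At M: go right to V.
      Visit V.
      At V: go left to N.
        Visit N.
        At N: go left to K.
          K is a leaf — visit K.
        At N: no right child.
      At V: go right to E.
        Visit E.
        At E: no left child.
        At E: go right to P.
          P is a leaf — visit P.
At B: no right child.
Full pre-order sequence: B, S, F, Q, M, U, V, N, K, E, P.

4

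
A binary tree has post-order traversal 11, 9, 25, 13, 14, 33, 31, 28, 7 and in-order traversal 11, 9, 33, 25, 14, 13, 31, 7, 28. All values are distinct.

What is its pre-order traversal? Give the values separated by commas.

The last element of post-order is the root; it splits in-order into left and right subtrees.
Root 7: left subtree has 7 nodes {11, 9, 33, 25, 14, 13, 31}, right has 1 {28}.
  Root 31: left subtree has 6 nodes {11, 9, 33, 25, 14, 13}, right has 0 { }.
    Root 33: left subtree has 2 nodes {11, 9}, right has 3 {25, 14, 13}.
      Root 9: left subtree has 1 node {11}, right has 0 { }.
      Root 14: left subtree has 1 node {25}, right has 1 {13}.

7, 31, 33, 9, 11, 14, 25, 13, 28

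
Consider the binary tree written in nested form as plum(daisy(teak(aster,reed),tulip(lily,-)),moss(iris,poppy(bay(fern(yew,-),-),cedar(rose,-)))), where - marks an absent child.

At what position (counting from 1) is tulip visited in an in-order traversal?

In-order visits the left subtree, then the node, then the right subtree.
At plum: go left to daisy.
  At daisy: go left to teak.
    At teak: go left to aster.
      aster is a leaf — visit aster.
    Visit teak.
    At teak: go right to reed.
      reed is a leaf — visit reed.
  Visit daisy.
  At daisy: go right to tulip.
    At tulip: go left to lily.
      lily is a leaf — visit lily.
    Visit tulip.
    At tulip: no right child.
Visit plum.
At plum: go right to moss.
  At moss: go left to iris.
    iris is a leaf — visit iris.
  Visit moss.
  At moss: go right to poppy.
    At poppy: go left to bay.
      At bay: go left to fern.
        At fern: go left to yew.
          yew is a leaf — visit yew.
        Visit fern.
        At fern: no right child.
      Visit bay.
      At bay: no right child.
    Visit poppy.
    At poppy: go right to cedar.
      At cedar: go left to rose.
        rose is a leaf — visit rose.
      Visit cedar.
      At cedar: no right child.
Full in-order sequence: aster, teak, reed, daisy, lily, tulip, plum, iris, moss, yew, fern, bay, poppy, rose, cedar.

6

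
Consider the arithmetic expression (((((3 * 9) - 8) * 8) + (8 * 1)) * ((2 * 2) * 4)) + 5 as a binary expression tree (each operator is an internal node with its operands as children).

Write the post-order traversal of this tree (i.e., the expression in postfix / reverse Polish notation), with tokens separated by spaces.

3 9 * 8 - 8 * 8 1 * + 2 2 * 4 * * 5 +

Post-order on an expression tree gives postfix notation: for each operator, emit left operand, right operand, then the operator.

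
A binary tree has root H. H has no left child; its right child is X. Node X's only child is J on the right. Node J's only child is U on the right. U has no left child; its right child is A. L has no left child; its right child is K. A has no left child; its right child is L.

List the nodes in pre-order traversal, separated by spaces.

H X J U A L K

Pre-order visits the node, then its left subtree, then its right subtree.
Visit H.
At H: no left child.
At H: go right to X.
  Visit X.
  At X: no left child.
  At X: go right to J.
    Visit J.
    At J: no left child.
    At J: go right to U.
      Visit U.
      At U: no left child.
      At U: go right to A.
        Visit A.
        At A: no left child.
        At A: go right to L.
          Visit L.
          At L: no left child.
          At L: go right to K.
            K is a leaf — visit K.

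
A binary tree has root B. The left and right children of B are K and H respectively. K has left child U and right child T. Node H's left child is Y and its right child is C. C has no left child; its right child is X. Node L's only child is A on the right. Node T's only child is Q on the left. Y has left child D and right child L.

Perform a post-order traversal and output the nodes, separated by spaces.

U Q T K D A L Y X C H B

Post-order visits the left subtree, then the right subtree, then the node.
At B: go left to K.
  At K: go left to U.
    U is a leaf — visit U.
  At K: go right to T.
    At T: go left to Q.
      Q is a leaf — visit Q.
    At T: no right child.
    Visit T.
  Visit K.
At B: go right to H.
  At H: go left to Y.
    At Y: go left to D.
      D is a leaf — visit D.
    At Y: go right to L.
      At L: no left child.
      At L: go right to A.
        A is a leaf — visit A.
      Visit L.
    Visit Y.
  At H: go right to C.
    At C: no left child.
    At C: go right to X.
      X is a leaf — visit X.
    Visit C.
  Visit H.
Visit B.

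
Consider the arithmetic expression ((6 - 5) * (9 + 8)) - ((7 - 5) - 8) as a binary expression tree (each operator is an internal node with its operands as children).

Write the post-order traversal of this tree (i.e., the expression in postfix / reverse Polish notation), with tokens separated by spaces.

Post-order on an expression tree gives postfix notation: for each operator, emit left operand, right operand, then the operator.

6 5 - 9 8 + * 7 5 - 8 - -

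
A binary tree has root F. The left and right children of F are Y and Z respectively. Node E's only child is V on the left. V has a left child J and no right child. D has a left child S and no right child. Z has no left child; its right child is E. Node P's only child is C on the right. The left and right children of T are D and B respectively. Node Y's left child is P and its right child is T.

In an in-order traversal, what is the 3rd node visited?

In-order visits the left subtree, then the node, then the right subtree.
At F: go left to Y.
  At Y: go left to P.
    At P: no left child.
    Visit P.
    At P: go right to C.
      C is a leaf — visit C.
  Visit Y.
  At Y: go right to T.
    At T: go left to D.
      At D: go left to S.
        S is a leaf — visit S.
      Visit D.
      At D: no right child.
    Visit T.
    At T: go right to B.
      B is a leaf — visit B.
Visit F.
At F: go right to Z.
  At Z: no left child.
  Visit Z.
  At Z: go right to E.
    At E: go left to V.
      At V: go left to J.
        J is a leaf — visit J.
      Visit V.
      At V: no right child.
    Visit E.
    At E: no right child.
Full in-order sequence: P, C, Y, S, D, T, B, F, Z, J, V, E.

Y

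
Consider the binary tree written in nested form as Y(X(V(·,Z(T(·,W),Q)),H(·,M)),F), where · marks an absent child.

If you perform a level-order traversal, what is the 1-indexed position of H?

Level-order visits nodes level by level from the root, left to right within each level.
Level 0: Y
Level 1: X, F
Level 2: V, H
Level 3: Z, M
Level 4: T, Q
Level 5: W
Full level-order sequence: Y, X, F, V, H, Z, M, T, Q, W.

5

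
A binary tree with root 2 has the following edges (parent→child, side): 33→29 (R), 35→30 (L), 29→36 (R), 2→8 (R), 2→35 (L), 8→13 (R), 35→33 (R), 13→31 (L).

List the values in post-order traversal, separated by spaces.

Post-order visits the left subtree, then the right subtree, then the node.
At 2: go left to 35.
  At 35: go left to 30.
    30 is a leaf — visit 30.
  At 35: go right to 33.
    At 33: no left child.
    At 33: go right to 29.
      At 29: no left child.
      At 29: go right to 36.
        36 is a leaf — visit 36.
      Visit 29.
    Visit 33.
  Visit 35.
At 2: go right to 8.
  At 8: no left child.
  At 8: go right to 13.
    At 13: go left to 31.
      31 is a leaf — visit 31.
    At 13: no right child.
    Visit 13.
  Visit 8.
Visit 2.

30 36 29 33 35 31 13 8 2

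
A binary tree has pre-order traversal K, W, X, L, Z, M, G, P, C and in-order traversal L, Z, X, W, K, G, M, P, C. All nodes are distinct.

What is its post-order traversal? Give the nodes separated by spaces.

The first element of pre-order is the root; it splits in-order into left and right subtrees.
Root K: left subtree has 4 nodes {L, Z, X, W}, right has 4 {G, M, P, C}.
  Root W: left subtree has 3 nodes {L, Z, X}, right has 0 { }.
    Root X: left subtree has 2 nodes {L, Z}, right has 0 { }.
      Root L: left subtree has 0 nodes { }, right has 1 {Z}.
  Root M: left subtree has 1 node {G}, right has 2 {P, C}.
    Root P: left subtree has 0 nodes { }, right has 1 {C}.

Z L X W G C P M K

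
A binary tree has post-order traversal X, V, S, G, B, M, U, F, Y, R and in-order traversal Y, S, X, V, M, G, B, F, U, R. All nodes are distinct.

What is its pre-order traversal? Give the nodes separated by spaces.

R Y F M S V X B G U

The last element of post-order is the root; it splits in-order into left and right subtrees.
Root R: left subtree has 9 nodes {Y, S, X, V, M, G, B, F, U}, right has 0 { }.
  Root Y: left subtree has 0 nodes { }, right has 8 {S, X, V, M, G, B, F, U}.
    Root F: left subtree has 6 nodes {S, X, V, M, G, B}, right has 1 {U}.
      Root M: left subtree has 3 nodes {S, X, V}, right has 2 {G, B}.
        Root S: left subtree has 0 nodes { }, right has 2 {X, V}.
          Root V: left subtree has 1 node {X}, right has 0 { }.
        Root B: left subtree has 1 node {G}, right has 0 { }.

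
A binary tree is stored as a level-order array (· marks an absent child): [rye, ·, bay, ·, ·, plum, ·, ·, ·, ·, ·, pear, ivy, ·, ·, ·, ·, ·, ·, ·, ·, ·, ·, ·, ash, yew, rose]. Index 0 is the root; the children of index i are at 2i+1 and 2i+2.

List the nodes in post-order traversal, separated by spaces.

ash pear yew rose ivy plum bay rye

Post-order visits the left subtree, then the right subtree, then the node.
At rye: no left child.
At rye: go right to bay.
  At bay: go left to plum.
    At plum: go left to pear.
      At pear: no left child.
      At pear: go right to ash.
        ash is a leaf — visit ash.
      Visit pear.
    At plum: go right to ivy.
      At ivy: go left to yew.
        yew is a leaf — visit yew.
      At ivy: go right to rose.
        rose is a leaf — visit rose.
      Visit ivy.
    Visit plum.
  At bay: no right child.
  Visit bay.
Visit rye.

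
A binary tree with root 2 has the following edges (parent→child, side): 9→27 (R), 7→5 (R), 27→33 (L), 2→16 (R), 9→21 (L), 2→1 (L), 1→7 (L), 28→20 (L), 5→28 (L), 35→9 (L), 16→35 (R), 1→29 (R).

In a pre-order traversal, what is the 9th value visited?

Pre-order visits the node, then its left subtree, then its right subtree.
Visit 2.
At 2: go left to 1.
  Visit 1.
  At 1: go left to 7.
    Visit 7.
    At 7: no left child.
    At 7: go right to 5.
      Visit 5.
      At 5: go left to 28.
        Visit 28.
        At 28: go left to 20.
          20 is a leaf — visit 20.
        At 28: no right child.
      At 5: no right child.
  At 1: go right to 29.
    29 is a leaf — visit 29.
At 2: go right to 16.
  Visit 16.
  At 16: no left child.
  At 16: go right to 35.
    Visit 35.
    At 35: go left to 9.
      Visit 9.
      At 9: go left to 21.
        21 is a leaf — visit 21.
      At 9: go right to 27.
        Visit 27.
        At 27: go left to 33.
          33 is a leaf — visit 33.
        At 27: no right child.
    At 35: no right child.
Full pre-order sequence: 2, 1, 7, 5, 28, 20, 29, 16, 35, 9, 21, 27, 33.

35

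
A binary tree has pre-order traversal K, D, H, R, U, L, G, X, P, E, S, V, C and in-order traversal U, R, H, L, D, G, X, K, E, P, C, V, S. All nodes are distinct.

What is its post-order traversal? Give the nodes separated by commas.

The first element of pre-order is the root; it splits in-order into left and right subtrees.
Root K: left subtree has 7 nodes {U, R, H, L, D, G, X}, right has 5 {E, P, C, V, S}.
  Root D: left subtree has 4 nodes {U, R, H, L}, right has 2 {G, X}.
    Root H: left subtree has 2 nodes {U, R}, right has 1 {L}.
      Root R: left subtree has 1 node {U}, right has 0 { }.
    Root G: left subtree has 0 nodes { }, right has 1 {X}.
  Root P: left subtree has 1 node {E}, right has 3 {C, V, S}.
    Root S: left subtree has 2 nodes {C, V}, right has 0 { }.
      Root V: left subtree has 1 node {C}, right has 0 { }.

U, R, L, H, X, G, D, E, C, V, S, P, K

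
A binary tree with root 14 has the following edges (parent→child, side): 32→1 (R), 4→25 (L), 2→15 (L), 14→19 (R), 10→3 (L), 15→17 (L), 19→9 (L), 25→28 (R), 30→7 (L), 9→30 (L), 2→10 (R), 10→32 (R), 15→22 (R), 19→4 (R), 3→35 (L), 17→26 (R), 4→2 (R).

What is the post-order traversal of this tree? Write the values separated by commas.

7, 30, 9, 28, 25, 26, 17, 22, 15, 35, 3, 1, 32, 10, 2, 4, 19, 14

Post-order visits the left subtree, then the right subtree, then the node.
At 14: no left child.
At 14: go right to 19.
  At 19: go left to 9.
    At 9: go left to 30.
      At 30: go left to 7.
        7 is a leaf — visit 7.
      At 30: no right child.
      Visit 30.
    At 9: no right child.
    Visit 9.
  At 19: go right to 4.
    At 4: go left to 25.
      At 25: no left child.
      At 25: go right to 28.
        28 is a leaf — visit 28.
      Visit 25.
    At 4: go right to 2.
      At 2: go left to 15.
        At 15: go left to 17.
          At 17: no left child.
          At 17: go right to 26.
            26 is a leaf — visit 26.
          Visit 17.
        At 15: go right to 22.
          22 is a leaf — visit 22.
        Visit 15.
      At 2: go right to 10.
        At 10: go left to 3.
          At 3: go left to 35.
            35 is a leaf — visit 35.
          At 3: no right child.
          Visit 3.
        At 10: go right to 32.
          At 32: no left child.
          At 32: go right to 1.
            1 is a leaf — visit 1.
          Visit 32.
        Visit 10.
      Visit 2.
    Visit 4.
  Visit 19.
Visit 14.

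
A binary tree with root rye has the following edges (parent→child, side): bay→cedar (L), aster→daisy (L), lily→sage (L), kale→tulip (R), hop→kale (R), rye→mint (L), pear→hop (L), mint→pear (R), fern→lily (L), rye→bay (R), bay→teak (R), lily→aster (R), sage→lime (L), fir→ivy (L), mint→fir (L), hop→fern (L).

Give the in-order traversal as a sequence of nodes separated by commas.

ivy, fir, mint, lime, sage, lily, daisy, aster, fern, hop, kale, tulip, pear, rye, cedar, bay, teak

In-order visits the left subtree, then the node, then the right subtree.
At rye: go left to mint.
  At mint: go left to fir.
    At fir: go left to ivy.
      ivy is a leaf — visit ivy.
    Visit fir.
    At fir: no right child.
  Visit mint.
  At mint: go right to pear.
    At pear: go left to hop.
      At hop: go left to fern.
        At fern: go left to lily.
          At lily: go left to sage.
            At sage: go left to lime.
              lime is a leaf — visit lime.
            Visit sage.
            At sage: no right child.
          Visit lily.
          At lily: go right to aster.
            At aster: go left to daisy.
              daisy is a leaf — visit daisy.
            Visit aster.
            At aster: no right child.
        Visit fern.
        At fern: no right child.
      Visit hop.
      At hop: go right to kale.
        At kale: no left child.
        Visit kale.
        At kale: go right to tulip.
          tulip is a leaf — visit tulip.
    Visit pear.
    At pear: no right child.
Visit rye.
At rye: go right to bay.
  At bay: go left to cedar.
    cedar is a leaf — visit cedar.
  Visit bay.
  At bay: go right to teak.
    teak is a leaf — visit teak.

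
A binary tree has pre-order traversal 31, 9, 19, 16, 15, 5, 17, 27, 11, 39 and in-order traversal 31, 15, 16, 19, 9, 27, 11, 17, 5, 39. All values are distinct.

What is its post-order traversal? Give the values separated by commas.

The first element of pre-order is the root; it splits in-order into left and right subtrees.
Root 31: left subtree has 0 nodes { }, right has 9 {15, 16, 19, 9, 27, 11, 17, 5, 39}.
  Root 9: left subtree has 3 nodes {15, 16, 19}, right has 5 {27, 11, 17, 5, 39}.
    Root 19: left subtree has 2 nodes {15, 16}, right has 0 { }.
      Root 16: left subtree has 1 node {15}, right has 0 { }.
    Root 5: left subtree has 3 nodes {27, 11, 17}, right has 1 {39}.
      Root 17: left subtree has 2 nodes {27, 11}, right has 0 { }.
        Root 27: left subtree has 0 nodes { }, right has 1 {11}.

15, 16, 19, 11, 27, 17, 39, 5, 9, 31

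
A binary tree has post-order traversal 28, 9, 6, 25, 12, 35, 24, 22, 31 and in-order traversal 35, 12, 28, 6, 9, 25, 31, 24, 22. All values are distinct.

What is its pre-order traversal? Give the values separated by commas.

31, 35, 12, 25, 6, 28, 9, 22, 24

The last element of post-order is the root; it splits in-order into left and right subtrees.
Root 31: left subtree has 6 nodes {35, 12, 28, 6, 9, 25}, right has 2 {24, 22}.
  Root 35: left subtree has 0 nodes { }, right has 5 {12, 28, 6, 9, 25}.
    Root 12: left subtree has 0 nodes { }, right has 4 {28, 6, 9, 25}.
      Root 25: left subtree has 3 nodes {28, 6, 9}, right has 0 { }.
        Root 6: left subtree has 1 node {28}, right has 1 {9}.
  Root 22: left subtree has 1 node {24}, right has 0 { }.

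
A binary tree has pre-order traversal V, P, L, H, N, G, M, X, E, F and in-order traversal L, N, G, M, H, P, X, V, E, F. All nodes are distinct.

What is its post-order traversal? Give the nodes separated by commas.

M, G, N, H, L, X, P, F, E, V

The first element of pre-order is the root; it splits in-order into left and right subtrees.
Root V: left subtree has 7 nodes {L, N, G, M, H, P, X}, right has 2 {E, F}.
  Root P: left subtree has 5 nodes {L, N, G, M, H}, right has 1 {X}.
    Root L: left subtree has 0 nodes { }, right has 4 {N, G, M, H}.
      Root H: left subtree has 3 nodes {N, G, M}, right has 0 { }.
        Root N: left subtree has 0 nodes { }, right has 2 {G, M}.
          Root G: left subtree has 0 nodes { }, right has 1 {M}.
  Root E: left subtree has 0 nodes { }, right has 1 {F}.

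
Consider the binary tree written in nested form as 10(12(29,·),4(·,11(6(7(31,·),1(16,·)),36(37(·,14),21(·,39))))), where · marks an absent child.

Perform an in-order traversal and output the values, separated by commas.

In-order visits the left subtree, then the node, then the right subtree.
At 10: go left to 12.
  At 12: go left to 29.
    29 is a leaf — visit 29.
  Visit 12.
  At 12: no right child.
Visit 10.
At 10: go right to 4.
  At 4: no left child.
  Visit 4.
  At 4: go right to 11.
    At 11: go left to 6.
      At 6: go left to 7.
        At 7: go left to 31.
          31 is a leaf — visit 31.
        Visit 7.
        At 7: no right child.
      Visit 6.
      At 6: go right to 1.
        At 1: go left to 16.
          16 is a leaf — visit 16.
        Visit 1.
        At 1: no right child.
    Visit 11.
    At 11: go right to 36.
      At 36: go left to 37.
        At 37: no left child.
        Visit 37.
        At 37: go right to 14.
          14 is a leaf — visit 14.
      Visit 36.
      At 36: go right to 21.
        At 21: no left child.
        Visit 21.
        At 21: go right to 39.
          39 is a leaf — visit 39.

29, 12, 10, 4, 31, 7, 6, 16, 1, 11, 37, 14, 36, 21, 39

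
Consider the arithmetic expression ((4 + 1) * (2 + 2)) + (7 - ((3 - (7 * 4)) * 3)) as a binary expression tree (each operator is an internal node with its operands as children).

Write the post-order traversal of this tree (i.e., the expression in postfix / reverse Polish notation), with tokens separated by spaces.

Post-order on an expression tree gives postfix notation: for each operator, emit left operand, right operand, then the operator.

4 1 + 2 2 + * 7 3 7 4 * - 3 * - +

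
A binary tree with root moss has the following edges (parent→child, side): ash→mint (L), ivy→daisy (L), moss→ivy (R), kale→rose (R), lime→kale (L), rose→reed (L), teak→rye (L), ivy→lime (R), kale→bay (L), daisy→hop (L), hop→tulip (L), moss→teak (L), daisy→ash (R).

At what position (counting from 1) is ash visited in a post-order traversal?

Post-order visits the left subtree, then the right subtree, then the node.
At moss: go left to teak.
  At teak: go left to rye.
    rye is a leaf — visit rye.
  At teak: no right child.
  Visit teak.
At moss: go right to ivy.
  At ivy: go left to daisy.
    At daisy: go left to hop.
      At hop: go left to tulip.
        tulip is a leaf — visit tulip.
      At hop: no right child.
      Visit hop.
    At daisy: go right to ash.
      At ash: go left to mint.
        mint is a leaf — visit mint.
      At ash: no right child.
      Visit ash.
    Visit daisy.
  At ivy: go right to lime.
    At lime: go left to kale.
      At kale: go left to bay.
        bay is a leaf — visit bay.
      At kale: go right to rose.
        At rose: go left to reed.
          reed is a leaf — visit reed.
        At rose: no right child.
        Visit rose.
      Visit kale.
    At lime: no right child.
    Visit lime.
  Visit ivy.
Visit moss.
Full post-order sequence: rye, teak, tulip, hop, mint, ash, daisy, bay, reed, rose, kale, lime, ivy, moss.

6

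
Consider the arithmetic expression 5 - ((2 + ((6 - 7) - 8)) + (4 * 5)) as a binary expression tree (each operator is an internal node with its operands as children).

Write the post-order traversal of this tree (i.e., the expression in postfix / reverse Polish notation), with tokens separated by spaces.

5 2 6 7 - 8 - + 4 5 * + -

Post-order on an expression tree gives postfix notation: for each operator, emit left operand, right operand, then the operator.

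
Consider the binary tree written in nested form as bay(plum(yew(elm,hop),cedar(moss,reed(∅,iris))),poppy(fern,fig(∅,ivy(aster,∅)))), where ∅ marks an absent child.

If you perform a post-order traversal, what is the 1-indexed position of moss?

4

Post-order visits the left subtree, then the right subtree, then the node.
At bay: go left to plum.
  At plum: go left to yew.
    At yew: go left to elm.
      elm is a leaf — visit elm.
    At yew: go right to hop.
      hop is a leaf — visit hop.
    Visit yew.
  At plum: go right to cedar.
    At cedar: go left to moss.
      moss is a leaf — visit moss.
    At cedar: go right to reed.
      At reed: no left child.
      At reed: go right to iris.
        iris is a leaf — visit iris.
      Visit reed.
    Visit cedar.
  Visit plum.
At bay: go right to poppy.
  At poppy: go left to fern.
    fern is a leaf — visit fern.
  At poppy: go right to fig.
    At fig: no left child.
    At fig: go right to ivy.
      At ivy: go left to aster.
        aster is a leaf — visit aster.
      At ivy: no right child.
      Visit ivy.
    Visit fig.
  Visit poppy.
Visit bay.
Full post-order sequence: elm, hop, yew, moss, iris, reed, cedar, plum, fern, aster, ivy, fig, poppy, bay.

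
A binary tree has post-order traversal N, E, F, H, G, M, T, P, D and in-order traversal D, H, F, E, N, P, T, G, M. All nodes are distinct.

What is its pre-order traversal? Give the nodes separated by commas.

The last element of post-order is the root; it splits in-order into left and right subtrees.
Root D: left subtree has 0 nodes { }, right has 8 {H, F, E, N, P, T, G, M}.
  Root P: left subtree has 4 nodes {H, F, E, N}, right has 3 {T, G, M}.
    Root H: left subtree has 0 nodes { }, right has 3 {F, E, N}.
      Root F: left subtree has 0 nodes { }, right has 2 {E, N}.
        Root E: left subtree has 0 nodes { }, right has 1 {N}.
    Root T: left subtree has 0 nodes { }, right has 2 {G, M}.
      Root M: left subtree has 1 node {G}, right has 0 { }.

D, P, H, F, E, N, T, M, G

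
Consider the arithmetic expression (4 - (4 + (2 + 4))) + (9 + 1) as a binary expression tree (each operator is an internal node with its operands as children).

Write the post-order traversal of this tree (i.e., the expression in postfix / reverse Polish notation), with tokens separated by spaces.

4 4 2 4 + + - 9 1 + +

Post-order on an expression tree gives postfix notation: for each operator, emit left operand, right operand, then the operator.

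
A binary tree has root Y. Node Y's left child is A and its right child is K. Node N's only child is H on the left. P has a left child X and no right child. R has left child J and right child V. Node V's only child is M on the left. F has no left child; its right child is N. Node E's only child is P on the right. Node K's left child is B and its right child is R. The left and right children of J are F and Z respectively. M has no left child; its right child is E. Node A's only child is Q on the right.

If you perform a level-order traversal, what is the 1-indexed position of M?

Level-order visits nodes level by level from the root, left to right within each level.
Level 0: Y
Level 1: A, K
Level 2: Q, B, R
Level 3: J, V
Level 4: F, Z, M
Level 5: N, E
Level 6: H, P
Level 7: X
Full level-order sequence: Y, A, K, Q, B, R, J, V, F, Z, M, N, E, H, P, X.

11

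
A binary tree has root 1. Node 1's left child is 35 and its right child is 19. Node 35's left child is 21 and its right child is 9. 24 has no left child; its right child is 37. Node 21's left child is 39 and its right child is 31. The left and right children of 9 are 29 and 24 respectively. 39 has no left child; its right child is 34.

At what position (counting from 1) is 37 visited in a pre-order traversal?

Pre-order visits the node, then its left subtree, then its right subtree.
Visit 1.
At 1: go left to 35.
  Visit 35.
  At 35: go left to 21.
    Visit 21.
    At 21: go left to 39.
      Visit 39.
      At 39: no left child.
      At 39: go right to 34.
        34 is a leaf — visit 34.
    At 21: go right to 31.
      31 is a leaf — visit 31.
  At 35: go right to 9.
    Visit 9.
    At 9: go left to 29.
      29 is a leaf — visit 29.
    At 9: go right to 24.
      Visit 24.
      At 24: no left child.
      At 24: go right to 37.
        37 is a leaf — visit 37.
At 1: go right to 19.
  19 is a leaf — visit 19.
Full pre-order sequence: 1, 35, 21, 39, 34, 31, 9, 29, 24, 37, 19.

10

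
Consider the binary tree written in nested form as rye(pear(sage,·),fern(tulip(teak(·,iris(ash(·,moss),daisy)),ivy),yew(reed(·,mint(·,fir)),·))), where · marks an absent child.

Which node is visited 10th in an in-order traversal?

ivy

In-order visits the left subtree, then the node, then the right subtree.
At rye: go left to pear.
  At pear: go left to sage.
    sage is a leaf — visit sage.
  Visit pear.
  At pear: no right child.
Visit rye.
At rye: go right to fern.
  At fern: go left to tulip.
    At tulip: go left to teak.
      At teak: no left child.
      Visit teak.
      At teak: go right to iris.
        At iris: go left to ash.
          At ash: no left child.
          Visit ash.
          At ash: go right to moss.
            moss is a leaf — visit moss.
        Visit iris.
        At iris: go right to daisy.
          daisy is a leaf — visit daisy.
    Visit tulip.
    At tulip: go right to ivy.
      ivy is a leaf — visit ivy.
  Visit fern.
  At fern: go right to yew.
    At yew: go left to reed.
      At reed: no left child.
      Visit reed.
      At reed: go right to mint.
        At mint: no left child.
        Visit mint.
        At mint: go right to fir.
          fir is a leaf — visit fir.
    Visit yew.
    At yew: no right child.
Full in-order sequence: sage, pear, rye, teak, ash, moss, iris, daisy, tulip, ivy, fern, reed, mint, fir, yew.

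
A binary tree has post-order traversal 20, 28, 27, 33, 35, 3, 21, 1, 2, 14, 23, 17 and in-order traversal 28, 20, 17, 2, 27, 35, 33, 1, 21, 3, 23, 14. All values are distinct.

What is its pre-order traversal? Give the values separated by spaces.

17 28 20 23 2 1 35 27 33 21 3 14

The last element of post-order is the root; it splits in-order into left and right subtrees.
Root 17: left subtree has 2 nodes {28, 20}, right has 9 {2, 27, 35, 33, 1, 21, 3, 23, 14}.
  Root 28: left subtree has 0 nodes { }, right has 1 {20}.
  Root 23: left subtree has 7 nodes {2, 27, 35, 33, 1, 21, 3}, right has 1 {14}.
    Root 2: left subtree has 0 nodes { }, right has 6 {27, 35, 33, 1, 21, 3}.
      Root 1: left subtree has 3 nodes {27, 35, 33}, right has 2 {21, 3}.
        Root 35: left subtree has 1 node {27}, right has 1 {33}.
        Root 21: left subtree has 0 nodes { }, right has 1 {3}.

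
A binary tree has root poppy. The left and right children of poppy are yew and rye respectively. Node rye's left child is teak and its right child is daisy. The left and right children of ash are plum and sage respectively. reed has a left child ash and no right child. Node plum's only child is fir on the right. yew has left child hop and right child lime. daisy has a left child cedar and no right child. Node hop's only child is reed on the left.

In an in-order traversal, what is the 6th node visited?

In-order visits the left subtree, then the node, then the right subtree.
At poppy: go left to yew.
  At yew: go left to hop.
    At hop: go left to reed.
      At reed: go left to ash.
        At ash: go left to plum.
          At plum: no left child.
          Visit plum.
          At plum: go right to fir.
            fir is a leaf — visit fir.
        Visit ash.
        At ash: go right to sage.
          sage is a leaf — visit sage.
      Visit reed.
      At reed: no right child.
    Visit hop.
    At hop: no right child.
  Visit yew.
  At yew: go right to lime.
    lime is a leaf — visit lime.
Visit poppy.
At poppy: go right to rye.
  At rye: go left to teak.
    teak is a leaf — visit teak.
  Visit rye.
  At rye: go right to daisy.
    At daisy: go left to cedar.
      cedar is a leaf — visit cedar.
    Visit daisy.
    At daisy: no right child.
Full in-order sequence: plum, fir, ash, sage, reed, hop, yew, lime, poppy, teak, rye, cedar, daisy.

hop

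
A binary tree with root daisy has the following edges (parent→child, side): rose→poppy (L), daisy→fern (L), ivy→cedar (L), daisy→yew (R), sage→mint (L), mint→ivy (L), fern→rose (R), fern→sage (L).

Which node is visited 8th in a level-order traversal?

ivy

Level-order visits nodes level by level from the root, left to right within each level.
Level 0: daisy
Level 1: fern, yew
Level 2: sage, rose
Level 3: mint, poppy
Level 4: ivy
Level 5: cedar
Full level-order sequence: daisy, fern, yew, sage, rose, mint, poppy, ivy, cedar.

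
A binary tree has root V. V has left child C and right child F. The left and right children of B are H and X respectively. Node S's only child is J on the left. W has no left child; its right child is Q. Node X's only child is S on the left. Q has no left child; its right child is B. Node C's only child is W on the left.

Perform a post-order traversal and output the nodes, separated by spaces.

Post-order visits the left subtree, then the right subtree, then the node.
At V: go left to C.
  At C: go left to W.
    At W: no left child.
    At W: go right to Q.
      At Q: no left child.
      At Q: go right to B.
        At B: go left to H.
          H is a leaf — visit H.
        At B: go right to X.
          At X: go left to S.
            At S: go left to J.
              J is a leaf — visit J.
            At S: no right child.
            Visit S.
          At X: no right child.
          Visit X.
        Visit B.
      Visit Q.
    Visit W.
  At C: no right child.
  Visit C.
At V: go right to F.
  F is a leaf — visit F.
Visit V.

H J S X B Q W C F V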